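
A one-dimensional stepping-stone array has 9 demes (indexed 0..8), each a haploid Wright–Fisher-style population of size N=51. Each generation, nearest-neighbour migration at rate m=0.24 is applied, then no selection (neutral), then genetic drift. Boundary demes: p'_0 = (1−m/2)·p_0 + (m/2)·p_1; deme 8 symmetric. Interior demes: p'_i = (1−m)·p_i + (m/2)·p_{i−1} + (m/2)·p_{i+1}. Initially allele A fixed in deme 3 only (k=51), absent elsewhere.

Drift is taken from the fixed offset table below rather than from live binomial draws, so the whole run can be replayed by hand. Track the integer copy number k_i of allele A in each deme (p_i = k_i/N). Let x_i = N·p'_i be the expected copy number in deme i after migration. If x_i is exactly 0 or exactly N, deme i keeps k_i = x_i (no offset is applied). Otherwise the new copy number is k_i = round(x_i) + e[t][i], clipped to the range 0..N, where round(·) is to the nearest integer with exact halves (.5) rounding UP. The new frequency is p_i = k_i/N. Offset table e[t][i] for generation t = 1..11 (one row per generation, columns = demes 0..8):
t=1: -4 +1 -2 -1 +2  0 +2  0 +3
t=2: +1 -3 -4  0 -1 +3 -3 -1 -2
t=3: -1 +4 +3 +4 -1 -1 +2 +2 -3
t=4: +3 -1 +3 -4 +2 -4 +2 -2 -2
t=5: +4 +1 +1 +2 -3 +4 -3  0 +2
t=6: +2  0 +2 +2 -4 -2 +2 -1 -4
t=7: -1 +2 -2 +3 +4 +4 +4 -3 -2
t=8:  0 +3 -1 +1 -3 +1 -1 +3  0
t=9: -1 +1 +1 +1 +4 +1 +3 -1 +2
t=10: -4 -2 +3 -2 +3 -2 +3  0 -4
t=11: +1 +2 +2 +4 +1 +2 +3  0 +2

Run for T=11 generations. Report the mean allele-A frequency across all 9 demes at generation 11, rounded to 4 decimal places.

t=0: k=[0 0 0 51 0 0 0 0 0]
t=1: x=[0.0000 0.0000 6.1200 38.7600 6.1200 0.0000 0.0000 0.0000 0.0000] k=[0 0 4 38 8 0 0 0 0]
t=2: x=[0.0000 0.4800 7.6000 30.3200 10.6400 0.9600 0.0000 0.0000 0.0000] k=[0 0 4 30 10 4 0 0 0]
t=3: x=[0.0000 0.4800 6.6400 24.4800 11.6800 4.2400 0.4800 0.0000 0.0000] k=[0 4 10 28 11 3 2 0 0]
t=4: x=[0.4800 4.2400 11.4400 23.8000 12.0800 3.8400 1.8800 0.2400 0.0000] k=[3 3 14 20 14 0 4 0 0]
t=5: x=[3.0000 4.3200 13.4000 18.5600 13.0400 2.1600 3.0400 0.4800 0.0000] k=[7 5 14 21 10 6 0 0 0]
t=6: x=[6.7600 6.3200 13.7600 18.8400 10.8400 5.7600 0.7200 0.0000 0.0000] k=[9 6 16 21 7 4 3 0 0]
t=7: x=[8.6400 7.5600 15.4000 18.7200 8.3200 4.2400 2.7600 0.3600 0.0000] k=[8 10 13 22 12 8 7 0 0]
t=8: x=[8.2400 10.1200 13.7200 19.7200 12.7200 8.3600 6.2800 0.8400 0.0000] k=[8 13 13 21 10 9 5 4 0]
t=9: x=[8.6000 12.4000 13.9600 18.7200 11.2000 8.6400 5.3600 3.6400 0.4800] k=[8 13 15 20 15 10 8 3 2]
t=10: x=[8.6000 12.6400 15.3600 18.8000 15.0000 10.3600 7.6400 3.4800 2.1200] k=[5 11 18 17 18 8 11 3 0]
t=11: x=[5.7200 11.1200 17.0400 17.2400 16.6800 9.5600 9.6800 3.6000 0.3600] k=[7 13 19 21 18 12 13 4 2]

0.2375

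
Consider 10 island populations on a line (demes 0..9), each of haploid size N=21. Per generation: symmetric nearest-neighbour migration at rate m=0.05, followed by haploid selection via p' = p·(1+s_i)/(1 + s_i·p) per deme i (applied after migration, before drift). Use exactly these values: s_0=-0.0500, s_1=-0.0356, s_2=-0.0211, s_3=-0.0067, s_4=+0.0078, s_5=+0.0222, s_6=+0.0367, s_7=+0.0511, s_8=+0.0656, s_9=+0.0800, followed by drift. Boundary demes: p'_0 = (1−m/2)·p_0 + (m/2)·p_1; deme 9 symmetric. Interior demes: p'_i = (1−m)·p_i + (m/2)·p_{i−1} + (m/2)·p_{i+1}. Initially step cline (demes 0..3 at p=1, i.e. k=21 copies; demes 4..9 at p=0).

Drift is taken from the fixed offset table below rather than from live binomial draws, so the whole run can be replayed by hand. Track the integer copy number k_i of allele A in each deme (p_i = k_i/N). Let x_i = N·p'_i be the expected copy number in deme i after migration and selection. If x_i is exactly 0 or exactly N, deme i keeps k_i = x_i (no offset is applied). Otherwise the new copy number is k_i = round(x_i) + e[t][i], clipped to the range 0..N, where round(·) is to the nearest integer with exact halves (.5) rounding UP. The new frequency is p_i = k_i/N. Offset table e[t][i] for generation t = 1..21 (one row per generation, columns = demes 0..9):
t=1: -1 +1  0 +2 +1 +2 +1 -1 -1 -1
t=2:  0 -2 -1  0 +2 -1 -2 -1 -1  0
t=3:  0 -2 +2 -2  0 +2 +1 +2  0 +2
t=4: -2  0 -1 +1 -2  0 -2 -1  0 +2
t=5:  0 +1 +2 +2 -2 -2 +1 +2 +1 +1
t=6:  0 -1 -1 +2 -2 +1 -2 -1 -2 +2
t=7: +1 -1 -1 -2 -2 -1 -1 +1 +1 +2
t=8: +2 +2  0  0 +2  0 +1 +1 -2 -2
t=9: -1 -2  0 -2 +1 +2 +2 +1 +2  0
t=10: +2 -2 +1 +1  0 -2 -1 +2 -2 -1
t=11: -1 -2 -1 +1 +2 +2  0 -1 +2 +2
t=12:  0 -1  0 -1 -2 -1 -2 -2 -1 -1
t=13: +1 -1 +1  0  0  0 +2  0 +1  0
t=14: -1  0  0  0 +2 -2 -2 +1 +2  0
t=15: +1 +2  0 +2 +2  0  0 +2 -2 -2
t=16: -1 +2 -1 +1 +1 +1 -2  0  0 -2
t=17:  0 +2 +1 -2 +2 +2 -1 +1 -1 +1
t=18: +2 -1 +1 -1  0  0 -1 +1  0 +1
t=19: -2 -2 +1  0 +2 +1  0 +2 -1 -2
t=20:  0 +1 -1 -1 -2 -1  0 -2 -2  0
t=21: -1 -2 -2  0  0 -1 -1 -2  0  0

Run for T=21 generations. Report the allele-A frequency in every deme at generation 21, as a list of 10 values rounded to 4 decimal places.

[1.0000, 0.9048, 0.8571, 0.7619, 0.4762, 0.0952, 0.0000, 0.1429, 0.0000, 0.0000]

t=0: k=[21 21 21 21 0 0 0 0 0 0]
t=1: x=[21.0000 21.0000 21.0000 20.4715 0.5290 0.0000 0.0000 0.0000 0.0000 0.0000] k=[21 21 21 21 2 0 0 0 0 0]
t=2: x=[21.0000 21.0000 21.0000 20.5219 2.4417 0.0511 0.0000 0.0000 0.0000 0.0000] k=[21 21 21 21 4 0 0 0 0 0]
t=3: x=[21.0000 21.0000 21.0000 20.5722 4.3517 0.1022 0.0000 0.0000 0.0000 0.0000] k=[21 21 21 19 4 2 0 0 0 0]
t=4: x=[21.0000 21.0000 20.9489 18.6611 4.3517 2.0401 0.0518 0.0000 0.0000 0.0000] k=[21 21 20 20 2 2 0 0 0 0]
t=5: x=[21.0000 20.9741 20.0050 19.5409 2.4669 1.9892 0.0518 0.0000 0.0000 0.0000] k=[21 21 21 21 0 0 1 0 0 0]
t=6: x=[21.0000 21.0000 21.0000 20.4715 0.5290 0.0256 0.9832 0.0263 0.0000 0.0000] k=[21 21 21 21 0 1 0 0 0 0]
t=7: x=[21.0000 21.0000 21.0000 20.4715 0.5542 0.9701 0.0259 0.0000 0.0000 0.0000] k=[21 21 21 18 0 0 0 0 0 0]
t=8: x=[21.0000 21.0000 20.9234 17.6059 0.4534 0.0000 0.0000 0.0000 0.0000 0.0000] k=[21 21 21 18 2 0 0 0 0 0]
t=9: x=[21.0000 21.0000 20.9234 17.6561 2.3663 0.0511 0.0000 0.0000 0.0000 0.0000] k=[21 21 21 16 3 2 0 0 0 0]
t=10: x=[21.0000 21.0000 20.8723 15.7737 3.3217 2.0146 0.0518 0.0000 0.0000 0.0000] k=[21 21 21 17 3 0 0 0 0 0]
t=11: x=[21.0000 21.0000 20.8979 16.7272 3.2965 0.0767 0.0000 0.0000 0.0000 0.0000] k=[21 21 20 18 5 2 0 0 0 0]
t=12: x=[21.0000 20.9741 19.9540 17.7064 5.2807 2.0655 0.0518 0.0000 0.0000 0.0000] k=[21 20 20 17 3 1 0 0 0 0]
t=13: x=[20.9737 19.9907 19.9030 16.7021 3.3217 1.0466 0.0259 0.0000 0.0000 0.0000] k=[21 19 21 17 3 1 2 0 0 0]
t=14: x=[20.9474 19.0364 20.8468 16.7272 3.3217 1.0976 1.9890 0.0525 0.0000 0.0000] k=[20 19 21 17 5 0 0 1 0 0]
t=15: x=[19.9238 19.0107 20.8468 16.7774 5.2054 0.1278 0.0259 0.9962 0.0266 0.0000] k=[21 21 21 19 7 0 0 3 0 0]
t=16: x=[21.0000 21.0000 20.9489 18.7365 7.1616 0.1789 0.0777 2.9750 0.0799 0.0000] k=[21 21 20 20 8 1 0 3 0 0]
t=17: x=[21.0000 20.9741 20.0050 19.6918 8.1637 1.1741 0.1037 2.9750 0.0799 0.0000] k=[21 21 21 18 10 3 0 4 0 0]
t=18: x=[21.0000 21.0000 20.9234 17.8571 10.0657 3.1585 0.1814 3.9576 0.1065 0.0000] k=[21 21 21 17 10 3 0 5 0 0]
t=19: x=[21.0000 21.0000 20.8979 16.9029 10.0407 3.1585 0.2073 4.9357 0.1331 0.0000] k=[21 21 21 17 12 4 0 7 0 0]
t=20: x=[21.0000 21.0000 20.8979 16.9531 11.9650 4.1729 0.2850 6.8785 0.1864 0.0000] k=[21 21 20 16 10 3 0 5 0 0]
t=21: x=[21.0000 20.9741 19.9030 15.9242 10.0157 3.1585 0.2073 4.9357 0.1331 0.0000] k=[21 19 18 16 10 2 0 3 0 0]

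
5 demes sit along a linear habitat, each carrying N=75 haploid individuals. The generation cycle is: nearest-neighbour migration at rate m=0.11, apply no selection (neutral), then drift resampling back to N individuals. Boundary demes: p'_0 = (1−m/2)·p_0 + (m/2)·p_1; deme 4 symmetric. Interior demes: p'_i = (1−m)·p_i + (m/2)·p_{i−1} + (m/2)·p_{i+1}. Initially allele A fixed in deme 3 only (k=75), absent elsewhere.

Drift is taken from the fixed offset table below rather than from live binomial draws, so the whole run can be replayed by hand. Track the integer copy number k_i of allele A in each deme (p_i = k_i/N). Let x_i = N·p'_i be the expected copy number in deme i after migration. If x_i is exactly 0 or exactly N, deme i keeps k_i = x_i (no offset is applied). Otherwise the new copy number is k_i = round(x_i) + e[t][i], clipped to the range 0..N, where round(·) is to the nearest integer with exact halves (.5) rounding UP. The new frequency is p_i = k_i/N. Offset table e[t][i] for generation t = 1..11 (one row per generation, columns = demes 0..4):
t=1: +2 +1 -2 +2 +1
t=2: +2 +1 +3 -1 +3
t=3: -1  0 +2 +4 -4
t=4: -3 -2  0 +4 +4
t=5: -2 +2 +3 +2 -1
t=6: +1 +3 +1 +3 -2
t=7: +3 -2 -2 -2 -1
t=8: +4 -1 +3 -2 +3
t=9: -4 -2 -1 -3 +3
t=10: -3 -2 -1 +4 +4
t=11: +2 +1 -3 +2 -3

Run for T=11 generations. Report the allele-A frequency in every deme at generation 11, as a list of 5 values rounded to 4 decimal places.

t=0: k=[0 0 0 75 0]
t=1: x=[0.0000 0.0000 4.1250 66.7500 4.1250] k=[0 0 2 69 5]
t=2: x=[0.0000 0.1100 5.5750 61.7950 8.5200] k=[0 1 9 61 12]
t=3: x=[0.0550 1.3850 11.4200 55.4450 14.6950] k=[0 1 13 59 11]
t=4: x=[0.0550 1.6050 14.8700 53.8300 13.6400] k=[0 0 15 58 18]
t=5: x=[0.0000 0.8250 16.5400 53.4350 20.2000] k=[0 3 20 55 19]
t=6: x=[0.1650 3.7700 20.9900 51.0950 20.9800] k=[1 7 22 54 19]
t=7: x=[1.3300 7.4950 22.9350 50.3150 20.9250] k=[4 5 21 48 20]
t=8: x=[4.0550 5.8250 21.6050 44.9750 21.5400] k=[8 5 25 43 25]
t=9: x=[7.8350 6.2650 24.8900 41.0200 25.9900] k=[4 4 24 38 29]
t=10: x=[4.0000 5.1000 23.6700 36.7350 29.4950] k=[1 3 23 41 33]
t=11: x=[1.1100 3.9900 22.8900 39.5700 33.4400] k=[3 5 20 42 30]

[0.0400, 0.0667, 0.2667, 0.5600, 0.4000]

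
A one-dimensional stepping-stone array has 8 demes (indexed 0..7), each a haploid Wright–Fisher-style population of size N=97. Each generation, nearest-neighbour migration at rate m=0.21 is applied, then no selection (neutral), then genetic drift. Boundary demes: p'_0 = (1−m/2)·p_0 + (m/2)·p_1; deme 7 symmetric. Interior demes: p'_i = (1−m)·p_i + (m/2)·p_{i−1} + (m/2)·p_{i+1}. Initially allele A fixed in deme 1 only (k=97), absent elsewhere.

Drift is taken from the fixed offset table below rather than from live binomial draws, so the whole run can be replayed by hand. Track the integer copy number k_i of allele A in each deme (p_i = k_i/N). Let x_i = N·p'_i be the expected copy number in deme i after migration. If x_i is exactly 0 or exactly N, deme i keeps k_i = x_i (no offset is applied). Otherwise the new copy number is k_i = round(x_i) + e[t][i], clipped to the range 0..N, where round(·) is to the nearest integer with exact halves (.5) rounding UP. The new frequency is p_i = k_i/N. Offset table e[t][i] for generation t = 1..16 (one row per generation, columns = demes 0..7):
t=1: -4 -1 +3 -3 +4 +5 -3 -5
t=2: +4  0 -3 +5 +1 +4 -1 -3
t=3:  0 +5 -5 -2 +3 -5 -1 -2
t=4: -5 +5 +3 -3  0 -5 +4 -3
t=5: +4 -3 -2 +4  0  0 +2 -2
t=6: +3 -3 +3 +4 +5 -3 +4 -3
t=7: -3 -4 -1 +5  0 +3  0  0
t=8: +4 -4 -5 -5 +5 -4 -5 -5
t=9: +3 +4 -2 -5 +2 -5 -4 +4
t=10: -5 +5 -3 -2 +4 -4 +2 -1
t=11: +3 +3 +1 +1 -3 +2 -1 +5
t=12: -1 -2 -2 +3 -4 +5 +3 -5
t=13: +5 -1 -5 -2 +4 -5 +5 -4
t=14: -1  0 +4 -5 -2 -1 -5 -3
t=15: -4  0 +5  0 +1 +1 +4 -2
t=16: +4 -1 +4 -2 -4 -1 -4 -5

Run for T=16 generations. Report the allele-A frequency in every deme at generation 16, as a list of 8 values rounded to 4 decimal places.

t=0: k=[0 97 0 0 0 0 0 0]
t=1: x=[10.1850 76.6300 10.1850 0.0000 0.0000 0.0000 0.0000 0.0000] k=[6 76 13 0 0 0 0 0]
t=2: x=[13.3500 62.0350 18.2500 1.3650 0.0000 0.0000 0.0000 0.0000] k=[17 62 15 6 0 0 0 0]
t=3: x=[21.7250 52.3400 18.9900 6.3150 0.6300 0.0000 0.0000 0.0000] k=[22 57 14 4 4 0 0 0]
t=4: x=[25.6750 48.8100 17.4650 5.0500 3.5800 0.4200 0.0000 0.0000] k=[21 54 20 2 4 0 0 0]
t=5: x=[24.4650 46.9650 21.6800 4.1000 3.3700 0.4200 0.0000 0.0000] k=[28 44 20 8 3 0 0 0]
t=6: x=[29.6800 39.8000 21.2600 8.7350 3.2100 0.3150 0.0000 0.0000] k=[33 37 24 13 8 0 0 0]
t=7: x=[33.4200 35.2150 24.2100 13.6300 7.6850 0.8400 0.0000 0.0000] k=[30 31 23 19 8 4 0 0]
t=8: x=[30.1050 30.0550 23.4200 18.2650 8.7350 4.0000 0.4200 0.0000] k=[34 26 18 13 14 0 0 0]
t=9: x=[33.1600 26.0000 18.3150 13.6300 12.4250 1.4700 0.0000 0.0000] k=[36 30 16 9 14 0 0 0]
t=10: x=[35.3700 29.1600 16.7350 10.2600 12.0050 1.4700 0.0000 0.0000] k=[30 34 14 8 16 0 0 0]
t=11: x=[30.4200 31.4800 15.4700 9.4700 13.4800 1.6800 0.0000 0.0000] k=[33 34 16 10 10 4 0 0]
t=12: x=[33.1050 32.0050 17.2600 10.6300 9.3700 4.2100 0.4200 0.0000] k=[32 30 15 14 5 9 3 0]
t=13: x=[31.7900 28.6350 16.4700 13.1600 6.3650 7.9500 3.3150 0.3150] k=[37 28 11 11 10 3 8 0]
t=14: x=[36.0550 27.1600 12.7850 10.8950 9.3700 4.2600 6.6350 0.8400] k=[35 27 17 6 7 3 2 0]
t=15: x=[34.1600 26.7900 16.8950 7.2600 6.4750 3.3150 1.8950 0.2100] k=[30 27 22 7 7 4 6 0]
t=16: x=[29.6850 26.7900 20.9500 8.5750 6.6850 4.5250 5.1600 0.6300] k=[34 26 25 7 3 4 1 0]

[0.3505, 0.2680, 0.2577, 0.0722, 0.0309, 0.0412, 0.0103, 0.0000]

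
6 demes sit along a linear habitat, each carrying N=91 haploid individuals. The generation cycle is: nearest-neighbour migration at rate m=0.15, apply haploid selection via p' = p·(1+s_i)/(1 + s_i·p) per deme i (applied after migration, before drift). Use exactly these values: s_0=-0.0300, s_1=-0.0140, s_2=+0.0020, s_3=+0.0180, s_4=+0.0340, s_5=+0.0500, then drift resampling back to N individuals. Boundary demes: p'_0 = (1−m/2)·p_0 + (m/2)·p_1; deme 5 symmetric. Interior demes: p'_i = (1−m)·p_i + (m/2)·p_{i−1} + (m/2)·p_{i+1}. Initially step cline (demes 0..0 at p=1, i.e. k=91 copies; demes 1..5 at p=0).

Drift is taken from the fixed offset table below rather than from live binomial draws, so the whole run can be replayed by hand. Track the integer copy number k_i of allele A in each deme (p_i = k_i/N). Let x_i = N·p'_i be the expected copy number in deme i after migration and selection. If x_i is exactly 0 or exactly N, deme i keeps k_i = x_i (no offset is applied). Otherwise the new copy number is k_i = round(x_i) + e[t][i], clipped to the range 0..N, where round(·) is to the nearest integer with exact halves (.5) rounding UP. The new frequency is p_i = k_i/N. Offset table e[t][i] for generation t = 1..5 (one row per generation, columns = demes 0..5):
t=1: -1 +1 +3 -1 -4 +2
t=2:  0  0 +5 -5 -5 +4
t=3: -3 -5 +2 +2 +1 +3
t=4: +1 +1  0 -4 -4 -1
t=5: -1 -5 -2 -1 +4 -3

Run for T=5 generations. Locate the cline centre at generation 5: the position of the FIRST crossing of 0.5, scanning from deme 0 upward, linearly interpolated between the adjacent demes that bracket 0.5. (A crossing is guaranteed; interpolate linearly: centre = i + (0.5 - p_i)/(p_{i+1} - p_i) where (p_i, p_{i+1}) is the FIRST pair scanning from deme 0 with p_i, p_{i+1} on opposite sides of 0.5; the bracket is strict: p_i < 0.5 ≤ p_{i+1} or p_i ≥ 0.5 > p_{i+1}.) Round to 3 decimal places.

t=0: k=[91 0 0 0 0 0]
t=1: x=[83.9802 6.7365 0.0000 0.0000 0.0000 0.0000] k=[83 8 0 0 0 0]
t=2: x=[77.0184 12.8684 0.6012 0.0000 0.0000 0.0000] k=[77 13 6 0 0 0]
t=3: x=[71.7416 17.0785 6.0863 0.4581 0.0000 0.0000] k=[69 12 8 2 0 0]
t=4: x=[64.1521 15.7902 7.8643 2.3403 0.1551 0.0000] k=[65 17 8 0 0 0]
t=5: x=[60.7885 19.7065 8.0897 0.6107 0.0000 0.0000] k=[60 15 6 0 0 0]

0.322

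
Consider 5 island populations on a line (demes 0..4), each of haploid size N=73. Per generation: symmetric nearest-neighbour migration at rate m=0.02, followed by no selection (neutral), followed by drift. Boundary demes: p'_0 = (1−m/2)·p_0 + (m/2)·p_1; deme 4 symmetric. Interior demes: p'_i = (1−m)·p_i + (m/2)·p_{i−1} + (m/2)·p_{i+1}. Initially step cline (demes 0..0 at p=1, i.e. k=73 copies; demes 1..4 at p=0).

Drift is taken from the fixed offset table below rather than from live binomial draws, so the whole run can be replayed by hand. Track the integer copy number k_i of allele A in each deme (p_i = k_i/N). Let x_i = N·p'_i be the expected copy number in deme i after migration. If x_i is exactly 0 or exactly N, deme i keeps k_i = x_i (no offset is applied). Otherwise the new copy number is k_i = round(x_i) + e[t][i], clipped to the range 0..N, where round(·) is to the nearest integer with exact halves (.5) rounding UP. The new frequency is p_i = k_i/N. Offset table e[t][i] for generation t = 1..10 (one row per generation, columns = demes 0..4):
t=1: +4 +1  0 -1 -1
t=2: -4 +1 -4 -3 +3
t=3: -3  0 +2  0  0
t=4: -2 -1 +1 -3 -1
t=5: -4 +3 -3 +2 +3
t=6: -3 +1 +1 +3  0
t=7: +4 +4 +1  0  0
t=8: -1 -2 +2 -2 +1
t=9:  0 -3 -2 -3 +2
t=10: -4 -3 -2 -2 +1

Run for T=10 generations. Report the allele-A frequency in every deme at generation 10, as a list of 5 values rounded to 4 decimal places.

t=0: k=[73 0 0 0 0]
t=1: x=[72.2700 0.7300 0.0000 0.0000 0.0000] k=[73 2 0 0 0]
t=2: x=[72.2900 2.6900 0.0200 0.0000 0.0000] k=[68 4 0 0 0]
t=3: x=[67.3600 4.6000 0.0400 0.0000 0.0000] k=[64 5 2 0 0]
t=4: x=[63.4100 5.5600 2.0100 0.0200 0.0000] k=[61 5 3 0 0]
t=5: x=[60.4400 5.5400 2.9900 0.0300 0.0000] k=[56 9 0 2 0]
t=6: x=[55.5300 9.3800 0.1100 1.9600 0.0200] k=[53 10 1 5 0]
t=7: x=[52.5700 10.3400 1.1300 4.9100 0.0500] k=[57 14 2 5 0]
t=8: x=[56.5700 14.3100 2.1500 4.9200 0.0500] k=[56 12 4 3 1]
t=9: x=[55.5600 12.3600 4.0700 2.9900 1.0200] k=[56 9 2 0 3]
t=10: x=[55.5300 9.4000 2.0500 0.0500 2.9700] k=[52 6 0 0 4]

[0.7123, 0.0822, 0.0000, 0.0000, 0.0548]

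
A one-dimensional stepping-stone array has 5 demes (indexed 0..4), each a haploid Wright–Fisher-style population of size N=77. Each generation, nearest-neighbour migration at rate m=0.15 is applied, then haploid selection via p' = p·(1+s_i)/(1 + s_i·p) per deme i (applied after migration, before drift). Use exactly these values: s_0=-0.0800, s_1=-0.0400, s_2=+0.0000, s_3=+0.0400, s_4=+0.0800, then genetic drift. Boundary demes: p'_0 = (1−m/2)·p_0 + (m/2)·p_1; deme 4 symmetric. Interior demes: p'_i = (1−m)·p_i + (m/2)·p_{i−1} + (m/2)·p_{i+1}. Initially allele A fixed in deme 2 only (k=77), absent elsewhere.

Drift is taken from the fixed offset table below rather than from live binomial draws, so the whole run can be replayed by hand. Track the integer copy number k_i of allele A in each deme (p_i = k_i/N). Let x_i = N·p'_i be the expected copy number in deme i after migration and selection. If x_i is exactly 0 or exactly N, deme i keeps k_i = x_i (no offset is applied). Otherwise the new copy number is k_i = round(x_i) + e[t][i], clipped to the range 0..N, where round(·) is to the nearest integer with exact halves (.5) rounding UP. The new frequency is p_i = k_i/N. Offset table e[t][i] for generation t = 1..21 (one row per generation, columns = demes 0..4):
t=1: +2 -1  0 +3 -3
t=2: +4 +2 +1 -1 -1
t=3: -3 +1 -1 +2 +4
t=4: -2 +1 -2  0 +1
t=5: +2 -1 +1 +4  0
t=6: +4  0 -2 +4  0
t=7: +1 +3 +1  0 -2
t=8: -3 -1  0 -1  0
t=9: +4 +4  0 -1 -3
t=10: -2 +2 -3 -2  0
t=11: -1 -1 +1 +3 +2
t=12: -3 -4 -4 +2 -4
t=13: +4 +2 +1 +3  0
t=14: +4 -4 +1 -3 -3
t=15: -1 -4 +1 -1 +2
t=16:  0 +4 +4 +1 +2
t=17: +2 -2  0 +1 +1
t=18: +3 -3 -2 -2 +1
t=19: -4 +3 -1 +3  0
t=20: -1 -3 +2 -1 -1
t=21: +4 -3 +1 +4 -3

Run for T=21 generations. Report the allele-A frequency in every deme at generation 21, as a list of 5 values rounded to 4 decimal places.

t=0: k=[0 0 77 0 0]
t=1: x=[0.0000 5.5607 65.4500 5.9880 0.0000] k=[0 5 65 9 0]
t=2: x=[0.3451 8.8017 56.3000 12.9418 0.7285] k=[4 11 57 12 0]
t=3: x=[4.1827 13.4654 50.1750 14.9416 0.9711] k=[1 14 49 17 5]
t=4: x=[1.8207 15.1471 43.9750 19.0569 6.3332] k=[0 16 42 19 7]
t=5: x=[1.1054 16.2211 38.3250 20.4078 8.4625] k=[3 15 39 24 8]
t=6: x=[3.6026 15.3911 36.0750 24.5765 9.8419] k=[8 15 34 29 10]
t=7: x=[7.9131 15.3911 32.2000 28.6520 12.1943] k=[9 18 33 29 10]
t=8: x=[8.9914 17.8834 31.5750 28.5762 12.1943] k=[6 17 32 28 12]
t=9: x=[6.3238 16.7586 30.5750 27.7927 14.0631] k=[10 21 31 27 11]
t=10: x=[10.0723 20.3088 29.9500 26.7809 13.0111] k=[8 22 27 25 13]
t=11: x=[8.4050 20.7013 26.4750 24.9062 14.7983] k=[7 20 27 28 17]
t=12: x=[7.3983 18.9606 26.5500 27.7927 18.9010] k=[4 15 23 30 15]
t=13: x=[4.4614 14.2937 22.9250 29.0561 17.1280] k=[8 16 24 32 17]
t=14: x=[7.9833 15.4887 24.0000 30.9985 19.2132] k=[12 11 25 28 16]
t=15: x=[11.1086 11.7138 24.1750 27.5652 17.9371] k=[10 8 25 27 20]
t=16: x=[9.1557 9.0925 23.8750 27.0086 21.7042] k=[9 13 28 28 24]
t=17: x=[8.6395 13.3680 26.8750 28.3993 25.5977] k=[11 11 27 29 27]
t=18: x=[10.2370 11.7867 25.9500 29.4095 28.5176] k=[13 9 24 27 30]
t=19: x=[11.8402 10.0625 23.1000 27.6916 31.1921] k=[8 13 22 31 31]
t=20: x=[7.7726 12.8568 22.0000 31.0489 32.4353] k=[7 10 24 30 31]
t=21: x=[6.6973 10.4508 23.4000 30.3430 32.3593] k=[11 7 24 34 29]

[0.1429, 0.0909, 0.3117, 0.4416, 0.3766]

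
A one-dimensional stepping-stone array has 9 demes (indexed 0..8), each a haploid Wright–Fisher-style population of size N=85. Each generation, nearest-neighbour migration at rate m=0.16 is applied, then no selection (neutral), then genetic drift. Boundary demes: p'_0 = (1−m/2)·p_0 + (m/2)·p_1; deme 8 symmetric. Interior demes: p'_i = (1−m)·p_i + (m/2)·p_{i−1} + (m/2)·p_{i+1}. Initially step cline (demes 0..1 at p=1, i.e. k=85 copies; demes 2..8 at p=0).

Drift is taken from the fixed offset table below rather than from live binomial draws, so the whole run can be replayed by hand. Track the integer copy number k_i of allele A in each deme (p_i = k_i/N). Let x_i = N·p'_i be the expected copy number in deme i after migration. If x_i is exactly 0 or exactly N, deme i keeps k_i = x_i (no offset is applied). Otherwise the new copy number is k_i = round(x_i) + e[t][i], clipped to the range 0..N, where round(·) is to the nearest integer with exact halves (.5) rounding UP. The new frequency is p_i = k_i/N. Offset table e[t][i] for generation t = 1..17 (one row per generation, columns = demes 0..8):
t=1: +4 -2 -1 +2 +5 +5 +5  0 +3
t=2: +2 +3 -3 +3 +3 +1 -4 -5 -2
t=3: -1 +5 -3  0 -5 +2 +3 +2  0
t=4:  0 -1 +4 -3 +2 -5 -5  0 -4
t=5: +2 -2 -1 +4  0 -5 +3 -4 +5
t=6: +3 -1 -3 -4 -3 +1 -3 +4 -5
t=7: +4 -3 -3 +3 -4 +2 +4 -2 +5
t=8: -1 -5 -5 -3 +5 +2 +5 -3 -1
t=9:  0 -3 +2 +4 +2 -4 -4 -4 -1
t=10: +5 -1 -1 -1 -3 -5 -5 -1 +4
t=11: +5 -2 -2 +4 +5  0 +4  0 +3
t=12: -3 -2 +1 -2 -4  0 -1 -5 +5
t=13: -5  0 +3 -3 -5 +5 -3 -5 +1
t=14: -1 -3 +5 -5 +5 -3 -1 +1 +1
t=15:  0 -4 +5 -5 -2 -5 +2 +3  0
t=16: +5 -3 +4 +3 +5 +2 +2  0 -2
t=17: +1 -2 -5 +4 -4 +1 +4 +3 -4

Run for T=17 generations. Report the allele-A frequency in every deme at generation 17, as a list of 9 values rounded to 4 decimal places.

[0.7765, 0.4471, 0.3412, 0.1529, 0.0353, 0.0471, 0.0941, 0.0353, 0.0000]

t=0: k=[85 85 0 0 0 0 0 0 0]
t=1: x=[85.0000 78.2000 6.8000 0.0000 0.0000 0.0000 0.0000 0.0000 0.0000] k=[85 76 6 0 0 0 0 0 0]
t=2: x=[84.2800 71.1200 11.1200 0.4800 0.0000 0.0000 0.0000 0.0000 0.0000] k=[85 74 8 3 0 0 0 0 0]
t=3: x=[84.1200 69.6000 12.8800 3.1600 0.2400 0.0000 0.0000 0.0000 0.0000] k=[83 75 10 3 0 0 0 0 0]
t=4: x=[82.3600 70.4400 14.6400 3.3200 0.2400 0.0000 0.0000 0.0000 0.0000] k=[82 69 19 0 2 0 0 0 0]
t=5: x=[80.9600 66.0400 21.4800 1.6800 1.6800 0.1600 0.0000 0.0000 0.0000] k=[83 64 20 6 2 0 0 0 0]
t=6: x=[81.4800 62.0000 22.4000 6.8000 2.1600 0.1600 0.0000 0.0000 0.0000] k=[84 61 19 3 0 1 0 0 0]
t=7: x=[82.1600 59.4800 21.0800 4.0400 0.3200 0.8400 0.0800 0.0000 0.0000] k=[85 56 18 7 0 3 4 0 0]
t=8: x=[82.6800 55.2800 20.1600 7.3200 0.8000 2.8400 3.6000 0.3200 0.0000] k=[82 50 15 4 6 5 9 0 0]
t=9: x=[79.4400 49.7600 16.9200 5.0400 5.7600 5.4000 7.9600 0.7200 0.0000] k=[79 47 19 9 8 1 4 0 0]
t=10: x=[76.4400 47.3200 20.4400 9.7200 7.5200 1.8000 3.4400 0.3200 0.0000] k=[81 46 19 9 5 0 0 0 0]
t=11: x=[78.2000 46.6400 20.3600 9.4800 4.9200 0.4000 0.0000 0.0000 0.0000] k=[83 45 18 13 10 0 0 0 0]
t=12: x=[79.9600 45.8800 19.7600 13.1600 9.4400 0.8000 0.0000 0.0000 0.0000] k=[77 44 21 11 5 1 0 0 0]
t=13: x=[74.3600 44.8000 22.0400 11.3200 5.1600 1.2400 0.0800 0.0000 0.0000] k=[69 45 25 8 0 6 0 0 0]
t=14: x=[67.0800 45.3200 25.2400 8.7200 1.1200 5.0400 0.4800 0.0000 0.0000] k=[66 42 30 4 6 2 0 0 0]
t=15: x=[64.0800 42.9600 28.8800 6.2400 5.5200 2.1600 0.1600 0.0000 0.0000] k=[64 39 34 1 4 0 2 0 0]
t=16: x=[62.0000 40.6000 31.7600 3.8800 3.4400 0.4800 1.6800 0.1600 0.0000] k=[67 38 36 7 8 2 4 0 0]
t=17: x=[64.6800 40.1600 33.8400 9.4000 7.4400 2.6400 3.5200 0.3200 0.0000] k=[66 38 29 13 3 4 8 3 0]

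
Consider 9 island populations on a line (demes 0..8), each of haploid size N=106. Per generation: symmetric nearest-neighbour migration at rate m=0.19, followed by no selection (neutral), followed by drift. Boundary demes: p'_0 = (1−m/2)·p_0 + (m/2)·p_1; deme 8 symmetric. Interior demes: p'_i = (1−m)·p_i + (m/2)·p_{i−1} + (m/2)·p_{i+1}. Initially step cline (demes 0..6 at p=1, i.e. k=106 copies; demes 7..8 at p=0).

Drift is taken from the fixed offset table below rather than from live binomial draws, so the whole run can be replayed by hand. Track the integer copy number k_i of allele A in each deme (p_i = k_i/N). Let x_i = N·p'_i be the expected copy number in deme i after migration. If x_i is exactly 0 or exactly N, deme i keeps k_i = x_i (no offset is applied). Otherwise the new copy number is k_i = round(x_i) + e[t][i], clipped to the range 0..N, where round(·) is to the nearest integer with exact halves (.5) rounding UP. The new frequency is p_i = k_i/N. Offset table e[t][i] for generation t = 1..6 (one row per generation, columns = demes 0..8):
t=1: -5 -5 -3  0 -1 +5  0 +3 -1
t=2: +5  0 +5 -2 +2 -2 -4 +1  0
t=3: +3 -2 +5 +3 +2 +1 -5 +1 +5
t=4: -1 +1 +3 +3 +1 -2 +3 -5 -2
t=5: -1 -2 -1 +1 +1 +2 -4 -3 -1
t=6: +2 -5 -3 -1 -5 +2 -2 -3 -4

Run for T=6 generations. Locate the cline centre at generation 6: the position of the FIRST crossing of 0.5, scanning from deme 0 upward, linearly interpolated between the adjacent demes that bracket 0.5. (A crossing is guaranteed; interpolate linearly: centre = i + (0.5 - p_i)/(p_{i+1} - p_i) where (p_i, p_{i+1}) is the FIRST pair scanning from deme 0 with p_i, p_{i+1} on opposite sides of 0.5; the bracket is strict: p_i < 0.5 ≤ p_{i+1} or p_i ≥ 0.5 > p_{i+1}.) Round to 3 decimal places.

6.333

t=0: k=[106 106 106 106 106 106 106 0 0]
t=1: x=[106.0000 106.0000 106.0000 106.0000 106.0000 106.0000 95.9300 10.0700 0.0000] k=[106 106 106 106 106 106 96 13 0]
t=2: x=[106.0000 106.0000 106.0000 106.0000 106.0000 105.0500 89.0650 19.6500 1.2350] k=[106 106 106 106 106 103 85 21 1]
t=3: x=[106.0000 106.0000 106.0000 106.0000 105.7150 101.5750 80.6300 25.1800 2.9000] k=[106 106 106 106 106 103 76 26 8]
t=4: x=[106.0000 106.0000 106.0000 106.0000 105.7150 100.7200 73.8150 29.0400 9.7100] k=[106 106 106 106 106 99 77 24 8]
t=5: x=[106.0000 106.0000 106.0000 106.0000 105.3350 97.5750 74.0550 27.5150 9.5200] k=[106 106 106 106 106 100 70 25 9]
t=6: x=[106.0000 106.0000 106.0000 106.0000 105.4300 97.7200 68.5750 27.7550 10.5200] k=[106 106 106 106 100 100 67 25 7]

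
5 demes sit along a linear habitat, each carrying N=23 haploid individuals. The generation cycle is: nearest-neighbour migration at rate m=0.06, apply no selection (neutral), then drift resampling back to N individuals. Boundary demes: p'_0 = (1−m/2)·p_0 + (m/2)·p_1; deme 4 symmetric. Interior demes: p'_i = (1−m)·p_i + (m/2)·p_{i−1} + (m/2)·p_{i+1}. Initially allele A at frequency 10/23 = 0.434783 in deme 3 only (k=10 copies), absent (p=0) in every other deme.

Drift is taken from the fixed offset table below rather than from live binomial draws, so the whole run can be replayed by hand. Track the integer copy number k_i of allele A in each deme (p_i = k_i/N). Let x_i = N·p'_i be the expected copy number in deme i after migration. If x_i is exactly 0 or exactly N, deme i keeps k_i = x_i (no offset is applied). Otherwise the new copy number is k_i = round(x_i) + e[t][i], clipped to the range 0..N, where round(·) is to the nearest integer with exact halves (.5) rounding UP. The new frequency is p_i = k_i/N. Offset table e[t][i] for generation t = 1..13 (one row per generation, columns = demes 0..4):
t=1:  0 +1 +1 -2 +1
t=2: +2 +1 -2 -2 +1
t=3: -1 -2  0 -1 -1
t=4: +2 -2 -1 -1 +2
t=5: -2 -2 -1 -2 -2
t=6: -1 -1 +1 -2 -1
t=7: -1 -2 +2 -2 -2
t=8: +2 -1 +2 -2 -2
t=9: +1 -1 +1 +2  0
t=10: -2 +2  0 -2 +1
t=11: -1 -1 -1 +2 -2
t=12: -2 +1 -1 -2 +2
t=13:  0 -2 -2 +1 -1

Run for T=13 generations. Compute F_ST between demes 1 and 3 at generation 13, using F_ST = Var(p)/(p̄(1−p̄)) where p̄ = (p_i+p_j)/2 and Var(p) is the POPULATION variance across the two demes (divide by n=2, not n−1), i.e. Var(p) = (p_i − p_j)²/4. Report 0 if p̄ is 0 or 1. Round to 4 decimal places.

0.0222

t=0: k=[0 0 0 10 0]
t=1: x=[0.0000 0.0000 0.3000 9.4000 0.3000] k=[0 0 1 7 1]
t=2: x=[0.0000 0.0300 1.1500 6.6400 1.1800] k=[0 1 0 5 2]
t=3: x=[0.0300 0.9400 0.1800 4.7600 2.0900] k=[0 0 0 4 1]
t=4: x=[0.0000 0.0000 0.1200 3.7900 1.0900] k=[0 0 0 3 3]
t=5: x=[0.0000 0.0000 0.0900 2.9100 3.0000] k=[0 0 0 1 1]
t=6: x=[0.0000 0.0000 0.0300 0.9700 1.0000] k=[0 0 1 0 0]
t=7: x=[0.0000 0.0300 0.9400 0.0300 0.0000] k=[0 0 3 0 0]
t=8: x=[0.0000 0.0900 2.8200 0.0900 0.0000] k=[0 0 5 0 0]
t=9: x=[0.0000 0.1500 4.7000 0.1500 0.0000] k=[0 0 6 2 0]
t=10: x=[0.0000 0.1800 5.7000 2.0600 0.0600] k=[0 2 6 0 1]
t=11: x=[0.0600 2.0600 5.7000 0.2100 0.9700] k=[0 1 5 2 0]
t=12: x=[0.0300 1.0900 4.7900 2.0300 0.0600] k=[0 2 4 0 2]
t=13: x=[0.0600 2.0000 3.8200 0.1800 1.9400] k=[0 0 2 1 1]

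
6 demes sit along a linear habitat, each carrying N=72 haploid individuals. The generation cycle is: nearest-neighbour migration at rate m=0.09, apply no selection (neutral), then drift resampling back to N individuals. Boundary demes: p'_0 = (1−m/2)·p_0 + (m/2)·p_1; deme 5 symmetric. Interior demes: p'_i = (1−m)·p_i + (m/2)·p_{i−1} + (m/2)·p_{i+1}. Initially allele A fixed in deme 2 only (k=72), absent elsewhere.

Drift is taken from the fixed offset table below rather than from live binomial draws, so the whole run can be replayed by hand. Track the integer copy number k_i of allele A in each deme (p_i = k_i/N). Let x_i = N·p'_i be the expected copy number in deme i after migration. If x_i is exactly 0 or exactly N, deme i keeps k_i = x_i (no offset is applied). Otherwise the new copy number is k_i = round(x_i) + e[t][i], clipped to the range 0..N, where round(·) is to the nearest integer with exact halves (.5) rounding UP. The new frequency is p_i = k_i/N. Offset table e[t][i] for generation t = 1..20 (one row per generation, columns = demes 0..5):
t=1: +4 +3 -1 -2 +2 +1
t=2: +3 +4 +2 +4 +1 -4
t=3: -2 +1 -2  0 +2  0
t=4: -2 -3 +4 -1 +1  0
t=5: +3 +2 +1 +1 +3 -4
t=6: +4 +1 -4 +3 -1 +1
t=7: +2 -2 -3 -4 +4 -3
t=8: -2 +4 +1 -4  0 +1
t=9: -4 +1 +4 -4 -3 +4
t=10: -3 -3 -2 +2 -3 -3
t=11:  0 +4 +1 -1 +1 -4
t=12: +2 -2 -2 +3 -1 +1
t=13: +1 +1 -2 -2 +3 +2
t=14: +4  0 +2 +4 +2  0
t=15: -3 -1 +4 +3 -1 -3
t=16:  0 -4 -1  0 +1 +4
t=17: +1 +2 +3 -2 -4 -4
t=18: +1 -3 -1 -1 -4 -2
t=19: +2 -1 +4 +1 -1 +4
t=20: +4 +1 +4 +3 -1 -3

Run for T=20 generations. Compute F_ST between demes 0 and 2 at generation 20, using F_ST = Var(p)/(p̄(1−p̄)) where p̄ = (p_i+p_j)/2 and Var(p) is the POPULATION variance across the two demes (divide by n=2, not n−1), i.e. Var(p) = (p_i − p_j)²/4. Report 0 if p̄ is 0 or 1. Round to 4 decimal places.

0.0519

t=0: k=[0 0 72 0 0 0]
t=1: x=[0.0000 3.2400 65.5200 3.2400 0.0000 0.0000] k=[0 6 65 1 0 0]
t=2: x=[0.2700 8.3850 59.4650 3.8350 0.0450 0.0000] k=[3 12 61 8 1 0]
t=3: x=[3.4050 13.8000 56.4100 10.0700 1.2700 0.0450] k=[1 15 54 10 3 0]
t=4: x=[1.6300 16.1250 50.2650 11.6650 3.1800 0.1350] k=[0 13 54 11 4 0]
t=5: x=[0.5850 14.2600 50.2200 12.6200 4.1350 0.1800] k=[4 16 51 14 7 0]
t=6: x=[4.5400 17.0350 47.7600 15.3500 7.0000 0.3150] k=[9 18 44 18 6 1]
t=7: x=[9.4050 18.7650 41.6600 18.6300 6.3150 1.2250] k=[11 17 39 15 10 0]
t=8: x=[11.2700 17.7200 36.9300 15.8550 9.7750 0.4500] k=[9 22 38 12 10 1]
t=9: x=[9.5850 22.1350 36.1100 13.0800 9.6850 1.4050] k=[6 23 40 9 7 5]
t=10: x=[6.7650 23.0000 37.8400 10.3050 7.0000 5.0900] k=[4 20 36 12 4 2]
t=11: x=[4.7200 20.0000 34.2000 12.7200 4.2700 2.0900] k=[5 24 35 12 5 0]
t=12: x=[5.8550 23.6400 33.4700 12.7200 5.0900 0.2250] k=[8 22 31 16 4 1]
t=13: x=[8.6300 21.7750 29.9200 16.1350 4.4050 1.1350] k=[10 23 28 14 7 3]
t=14: x=[10.5850 22.6400 27.1450 14.3150 7.1350 3.1800] k=[15 23 29 18 9 3]
t=15: x=[15.3600 22.9100 28.2350 18.0900 9.1350 3.2700] k=[12 22 32 21 8 0]
t=16: x=[12.4500 22.0000 31.0550 20.9100 8.2250 0.3600] k=[12 18 30 21 9 4]
t=17: x=[12.2700 18.2700 29.0550 20.8650 9.3150 4.2250] k=[13 20 32 19 5 0]
t=18: x=[13.3150 20.2250 30.8750 18.9550 5.4050 0.2250] k=[14 17 30 18 1 0]
t=19: x=[14.1350 17.4500 28.8750 17.7750 1.7200 0.0450] k=[16 16 33 19 1 4]
t=20: x=[16.0000 16.7650 31.6050 18.8200 1.9450 3.8650] k=[20 18 36 22 1 1]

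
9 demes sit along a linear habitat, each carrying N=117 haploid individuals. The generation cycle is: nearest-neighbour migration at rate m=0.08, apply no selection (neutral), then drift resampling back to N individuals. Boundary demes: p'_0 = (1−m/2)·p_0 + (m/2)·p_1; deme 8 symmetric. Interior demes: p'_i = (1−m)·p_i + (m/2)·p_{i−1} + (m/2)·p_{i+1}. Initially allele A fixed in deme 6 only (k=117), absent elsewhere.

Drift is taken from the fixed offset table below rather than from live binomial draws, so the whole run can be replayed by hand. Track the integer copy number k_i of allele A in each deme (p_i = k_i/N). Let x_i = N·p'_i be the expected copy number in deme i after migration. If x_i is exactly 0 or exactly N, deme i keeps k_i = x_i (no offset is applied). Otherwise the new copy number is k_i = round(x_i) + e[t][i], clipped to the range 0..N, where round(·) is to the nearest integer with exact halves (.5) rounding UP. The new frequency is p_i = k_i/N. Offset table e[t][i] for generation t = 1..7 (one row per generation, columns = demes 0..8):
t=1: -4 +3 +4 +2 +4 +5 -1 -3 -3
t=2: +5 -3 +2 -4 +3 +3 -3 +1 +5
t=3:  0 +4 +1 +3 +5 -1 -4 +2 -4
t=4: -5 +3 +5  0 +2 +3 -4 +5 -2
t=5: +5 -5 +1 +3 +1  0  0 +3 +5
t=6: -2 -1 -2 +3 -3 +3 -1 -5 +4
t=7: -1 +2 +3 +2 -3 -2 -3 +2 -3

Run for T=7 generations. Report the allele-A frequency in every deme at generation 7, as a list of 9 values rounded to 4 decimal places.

[0.0000, 0.0171, 0.0598, 0.0940, 0.0513, 0.2393, 0.5128, 0.1966, 0.0684]

t=0: k=[0 0 0 0 0 0 117 0 0]
t=1: x=[0.0000 0.0000 0.0000 0.0000 0.0000 4.6800 107.6400 4.6800 0.0000] k=[0 0 0 0 0 10 107 2 0]
t=2: x=[0.0000 0.0000 0.0000 0.0000 0.4000 13.4800 98.9200 6.1200 0.0800] k=[0 0 0 0 3 16 96 7 5]
t=3: x=[0.0000 0.0000 0.0000 0.1200 3.4000 18.6800 89.2400 10.4800 5.0800] k=[0 0 0 3 8 18 85 12 1]
t=4: x=[0.0000 0.0000 0.1200 3.0800 8.2000 20.2800 79.4000 14.4800 1.4400] k=[0 0 5 3 10 23 75 19 0]
t=5: x=[0.0000 0.2000 4.7200 3.3600 10.2400 24.5600 70.6800 20.4800 0.7600] k=[0 0 6 6 11 25 71 23 6]
t=6: x=[0.0000 0.2400 5.7600 6.2000 11.3600 26.2800 67.2400 24.2400 6.6800] k=[0 0 4 9 8 29 66 19 11]
t=7: x=[0.0000 0.1600 4.0400 8.7600 8.8800 29.6400 62.6400 20.5600 11.3200] k=[0 2 7 11 6 28 60 23 8]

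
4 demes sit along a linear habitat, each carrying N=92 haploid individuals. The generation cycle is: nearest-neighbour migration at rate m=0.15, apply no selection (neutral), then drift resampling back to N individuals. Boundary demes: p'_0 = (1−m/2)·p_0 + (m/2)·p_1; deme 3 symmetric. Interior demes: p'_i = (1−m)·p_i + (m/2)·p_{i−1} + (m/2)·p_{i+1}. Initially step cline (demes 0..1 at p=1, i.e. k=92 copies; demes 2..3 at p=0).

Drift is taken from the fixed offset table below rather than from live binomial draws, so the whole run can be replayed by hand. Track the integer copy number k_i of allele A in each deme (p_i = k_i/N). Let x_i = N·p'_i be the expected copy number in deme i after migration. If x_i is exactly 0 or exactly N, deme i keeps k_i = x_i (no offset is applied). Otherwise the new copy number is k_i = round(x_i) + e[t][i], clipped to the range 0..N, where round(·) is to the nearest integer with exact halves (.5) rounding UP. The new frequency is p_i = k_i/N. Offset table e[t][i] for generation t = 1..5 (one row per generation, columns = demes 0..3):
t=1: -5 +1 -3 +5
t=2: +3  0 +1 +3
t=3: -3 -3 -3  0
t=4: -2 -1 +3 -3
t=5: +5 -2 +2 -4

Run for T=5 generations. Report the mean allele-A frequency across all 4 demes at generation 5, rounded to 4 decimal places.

0.4837

t=0: k=[92 92 0 0]
t=1: x=[92.0000 85.1000 6.9000 0.0000] k=[92 86 4 0]
t=2: x=[91.5500 80.3000 9.8500 0.3000] k=[92 80 11 3]
t=3: x=[91.1000 75.7250 15.5750 3.6000] k=[88 73 13 4]
t=4: x=[86.8750 69.6250 16.8250 4.6750] k=[85 69 20 2]
t=5: x=[83.8000 66.5250 22.3250 3.3500] k=[89 65 24 0]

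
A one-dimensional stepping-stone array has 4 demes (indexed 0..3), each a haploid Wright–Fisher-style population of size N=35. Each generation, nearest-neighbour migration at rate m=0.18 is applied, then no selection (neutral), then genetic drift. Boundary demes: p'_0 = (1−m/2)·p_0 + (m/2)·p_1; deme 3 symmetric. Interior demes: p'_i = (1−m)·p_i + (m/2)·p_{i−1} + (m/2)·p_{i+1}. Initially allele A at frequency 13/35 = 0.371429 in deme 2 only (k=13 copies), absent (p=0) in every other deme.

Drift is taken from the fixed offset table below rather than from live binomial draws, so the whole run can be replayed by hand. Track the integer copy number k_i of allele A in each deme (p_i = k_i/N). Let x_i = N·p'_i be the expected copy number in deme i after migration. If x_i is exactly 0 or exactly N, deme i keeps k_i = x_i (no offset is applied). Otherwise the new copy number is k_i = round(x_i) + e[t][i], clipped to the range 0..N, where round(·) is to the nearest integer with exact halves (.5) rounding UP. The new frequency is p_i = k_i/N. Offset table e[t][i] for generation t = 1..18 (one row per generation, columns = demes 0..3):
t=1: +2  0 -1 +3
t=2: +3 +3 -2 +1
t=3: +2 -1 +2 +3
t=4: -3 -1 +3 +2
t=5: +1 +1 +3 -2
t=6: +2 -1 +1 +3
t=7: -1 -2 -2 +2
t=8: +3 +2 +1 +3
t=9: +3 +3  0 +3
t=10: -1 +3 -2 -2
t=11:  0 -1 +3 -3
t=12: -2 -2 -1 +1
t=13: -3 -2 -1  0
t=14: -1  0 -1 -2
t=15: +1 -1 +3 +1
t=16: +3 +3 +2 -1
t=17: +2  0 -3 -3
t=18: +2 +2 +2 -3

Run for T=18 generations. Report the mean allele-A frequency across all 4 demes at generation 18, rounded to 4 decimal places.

t=0: k=[0 0 13 0]
t=1: x=[0.0000 1.1700 10.6600 1.1700] k=[0 1 10 4]
t=2: x=[0.0900 1.7200 8.6500 4.5400] k=[3 5 7 6]
t=3: x=[3.1800 5.0000 6.7300 6.0900] k=[5 4 9 9]
t=4: x=[4.9100 4.5400 8.5500 9.0000] k=[2 4 12 11]
t=5: x=[2.1800 4.5400 11.1900 11.0900] k=[3 6 14 9]
t=6: x=[3.2700 6.4500 12.8300 9.4500] k=[5 5 14 12]
t=7: x=[5.0000 5.8100 13.0100 12.1800] k=[4 4 11 14]
t=8: x=[4.0000 4.6300 10.6400 13.7300] k=[7 7 12 17]
t=9: x=[7.0000 7.4500 12.0000 16.5500] k=[10 10 12 20]
t=10: x=[10.0000 10.1800 12.5400 19.2800] k=[9 13 11 17]
t=11: x=[9.3600 12.4600 11.7200 16.4600] k=[9 11 15 13]
t=12: x=[9.1800 11.1800 14.4600 13.1800] k=[7 9 13 14]
t=13: x=[7.1800 9.1800 12.7300 13.9100] k=[4 7 12 14]
t=14: x=[4.2700 7.1800 11.7300 13.8200] k=[3 7 11 12]
t=15: x=[3.3600 7.0000 10.7300 11.9100] k=[4 6 14 13]
t=16: x=[4.1800 6.5400 13.1900 13.0900] k=[7 10 15 12]
t=17: x=[7.2700 10.1800 14.2800 12.2700] k=[9 10 11 9]
t=18: x=[9.0900 10.0000 10.7300 9.1800] k=[11 12 13 6]

0.3000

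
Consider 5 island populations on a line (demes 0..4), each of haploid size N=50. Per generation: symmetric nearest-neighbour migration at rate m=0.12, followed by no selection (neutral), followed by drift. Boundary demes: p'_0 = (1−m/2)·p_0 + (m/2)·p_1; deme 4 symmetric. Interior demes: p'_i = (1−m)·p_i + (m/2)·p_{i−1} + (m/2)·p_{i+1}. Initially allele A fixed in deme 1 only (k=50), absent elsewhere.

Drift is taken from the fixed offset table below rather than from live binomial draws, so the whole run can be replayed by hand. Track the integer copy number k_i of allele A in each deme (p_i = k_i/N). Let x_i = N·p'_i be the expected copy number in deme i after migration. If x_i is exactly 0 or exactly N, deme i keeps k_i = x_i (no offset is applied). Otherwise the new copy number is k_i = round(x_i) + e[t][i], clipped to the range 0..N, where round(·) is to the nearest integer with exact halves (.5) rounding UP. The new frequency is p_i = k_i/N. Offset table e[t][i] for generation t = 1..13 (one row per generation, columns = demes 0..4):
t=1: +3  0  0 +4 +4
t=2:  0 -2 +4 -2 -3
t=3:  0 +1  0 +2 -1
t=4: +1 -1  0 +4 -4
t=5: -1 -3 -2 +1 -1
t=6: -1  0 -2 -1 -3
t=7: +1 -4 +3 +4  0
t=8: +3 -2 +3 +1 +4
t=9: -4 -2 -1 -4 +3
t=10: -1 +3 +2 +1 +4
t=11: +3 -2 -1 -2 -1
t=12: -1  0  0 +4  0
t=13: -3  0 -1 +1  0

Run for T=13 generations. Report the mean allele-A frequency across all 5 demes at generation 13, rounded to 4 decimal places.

0.2640

t=0: k=[0 50 0 0 0]
t=1: x=[3.0000 44.0000 3.0000 0.0000 0.0000] k=[6 44 3 0 0]
t=2: x=[8.2800 39.2600 5.2800 0.1800 0.0000] k=[8 37 9 0 0]
t=3: x=[9.7400 33.5800 10.1400 0.5400 0.0000] k=[10 35 10 3 0]
t=4: x=[11.5000 32.0000 11.0800 3.2400 0.1800] k=[13 31 11 7 0]
t=5: x=[14.0800 28.7200 11.9600 6.8200 0.4200] k=[13 26 10 8 0]
t=6: x=[13.7800 24.2600 10.8400 7.6400 0.4800] k=[13 24 9 7 0]
t=7: x=[13.6600 22.4400 9.7800 6.7000 0.4200] k=[15 18 13 11 0]
t=8: x=[15.1800 17.5200 13.1800 10.4600 0.6600] k=[18 16 16 11 5]
t=9: x=[17.8800 16.1200 15.7000 10.9400 5.3600] k=[14 14 15 7 8]
t=10: x=[14.0000 14.0600 14.4600 7.5400 7.9400] k=[13 17 16 9 12]
t=11: x=[13.2400 16.7000 15.6400 9.6000 11.8200] k=[16 15 15 8 11]
t=12: x=[15.9400 15.0600 14.5800 8.6000 10.8200] k=[15 15 15 13 11]
t=13: x=[15.0000 15.0000 14.8800 13.0000 11.1200] k=[12 15 14 14 11]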